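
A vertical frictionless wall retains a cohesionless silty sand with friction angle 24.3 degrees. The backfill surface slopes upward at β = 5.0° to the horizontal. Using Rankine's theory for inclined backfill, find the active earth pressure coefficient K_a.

0.423

K_a = cos β · (cos β − √(cos²β − cos²φ)) / (cos β + √(cos²β − cos²φ)).
cos β = 0.9962, cos φ = 0.9114, √(cos²β − cos²φ) = 0.4022.
K_a = 0.9962 × (0.9962 − 0.4022)/(0.9962 + 0.4022) = 0.4232.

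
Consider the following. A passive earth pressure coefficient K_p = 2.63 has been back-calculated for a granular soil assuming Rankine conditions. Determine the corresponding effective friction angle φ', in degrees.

26.7°

K_p = (1+sin φ)/(1−sin φ) ⇒ sin φ = (K_p − 1)/(K_p + 1) = 0.4490.
φ = arcsin(0.4490) = 26.68°.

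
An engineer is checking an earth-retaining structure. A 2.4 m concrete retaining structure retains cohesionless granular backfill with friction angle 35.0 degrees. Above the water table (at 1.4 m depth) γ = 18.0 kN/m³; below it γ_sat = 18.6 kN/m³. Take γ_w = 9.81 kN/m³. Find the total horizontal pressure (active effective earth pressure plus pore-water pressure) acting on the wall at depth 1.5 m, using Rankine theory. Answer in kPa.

K_a = (1 − sin φ)/(1 + sin φ) = 0.2710.
γ' = 18.6 − 9.81 = 8.790 kN/m³.
Effective vertical stress at 1.5 m: σ'_v = 18.0×1.4 + 8.790×0.100 = 26.08 kPa.
σ'_h = K_a σ'_v = 0.2710 × 26.08 = 7.067 kPa; u = γ_w × 0.100 = 0.9810 kPa.
Total σ_h = 7.067 + 0.9810 = 8.048 kPa.

8.05 kPa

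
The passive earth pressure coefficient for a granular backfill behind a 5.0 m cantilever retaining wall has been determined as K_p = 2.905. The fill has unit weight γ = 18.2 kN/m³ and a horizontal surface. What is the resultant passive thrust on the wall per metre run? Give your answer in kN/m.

P = ½ K_p γ H² = 0.5 × 2.905 × 18.2 × 5.0² = 660.9 kN/m.

661 kN/m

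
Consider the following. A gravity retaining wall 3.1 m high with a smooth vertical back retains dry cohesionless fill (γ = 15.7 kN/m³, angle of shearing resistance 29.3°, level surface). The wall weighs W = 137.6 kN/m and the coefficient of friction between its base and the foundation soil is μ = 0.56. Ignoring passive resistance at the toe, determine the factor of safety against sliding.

2.98

K_a = tan²(45° − 29.3°/2) = 0.3428.
P_a = ½K_aγH² = 0.5×0.3428×15.7×3.1² = 25.86 kN/m, acting at H/3 = 1.033 m above the base.
FS_sliding = μW / P_a = 0.56×137.6 / 25.86 = 2.979.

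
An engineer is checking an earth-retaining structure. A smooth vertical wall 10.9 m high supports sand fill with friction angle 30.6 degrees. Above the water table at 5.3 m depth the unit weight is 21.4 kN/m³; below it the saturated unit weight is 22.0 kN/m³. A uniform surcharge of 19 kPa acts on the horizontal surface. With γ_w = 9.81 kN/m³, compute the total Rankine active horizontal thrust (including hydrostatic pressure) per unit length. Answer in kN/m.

588 kN/m

K_a = tan²(45° − φ/2) = 0.3253.
γ' = 22.0 − 9.81 = 12.19 kN/m³. h₂ = H − d_w = 5.6 m.
σ'_h: at surface K_a·q = 6.182; at WT K_a(q+γd_w) = 43.08; at base K_a(q+γd_w+γ'h₂) = 65.29 kPa.
P₁ = ½(6.182+43.08)×5.3 = 130.5; P₂ = ½(43.08+65.29)×5.6 = 303.4; P_w = ½γ_w h₂² = 153.8.
Total = 130.5+303.4+153.8 = 587.8 kN/m.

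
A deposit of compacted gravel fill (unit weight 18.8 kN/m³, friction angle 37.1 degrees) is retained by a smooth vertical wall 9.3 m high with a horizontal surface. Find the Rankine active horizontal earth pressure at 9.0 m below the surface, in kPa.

K_a = (1 − sin φ)/(1 + sin φ) = 0.2475.
σ_h = K_a γ z = 0.2475 × 18.8 × 9.0 = 41.88 kPa.

41.9 kPa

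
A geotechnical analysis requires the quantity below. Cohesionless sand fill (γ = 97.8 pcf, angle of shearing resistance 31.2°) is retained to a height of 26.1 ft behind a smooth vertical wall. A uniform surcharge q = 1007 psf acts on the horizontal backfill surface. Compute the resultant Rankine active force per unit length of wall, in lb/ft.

18900 lb/ft

K_a = tan²(45° − φ/2) = 0.3175.
Soil triangle: ½ K_a γ H² = 0.5×0.3175×97.8×26.1² = 10580 lb/ft.
Surcharge rectangle: K_a q H = 0.3175×1007×26.1 = 8345 lb/ft.
Total = 10580 + 8345 = 18920 lb/ft.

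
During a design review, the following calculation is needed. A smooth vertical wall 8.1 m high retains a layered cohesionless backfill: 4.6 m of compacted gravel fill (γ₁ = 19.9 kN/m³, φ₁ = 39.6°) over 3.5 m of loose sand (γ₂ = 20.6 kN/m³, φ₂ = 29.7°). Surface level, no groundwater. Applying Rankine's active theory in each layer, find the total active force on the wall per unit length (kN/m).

K_a1 = tan²(45°−39.6°/2) = 0.2214; K_a2 = tan²(45°−29.7°/2) = 0.3374.
Layer 1: σ at base = K_a1 γ₁ h₁ = 20.27 kPa; P₁ = ½×20.27×4.6 = 46.62.
Layer 2: σ_v at top = γ₁h₁ = 91.54; σ_h top = K_a2×91.54 = 30.88; σ_h base = K_a2×(91.54+20.6×3.5) = 55.21.
P₂ = ½(30.88+55.21)×3.5 = 150.7. Total P_a = 46.62+150.7 = 197.3 kN/m.

197 kN/m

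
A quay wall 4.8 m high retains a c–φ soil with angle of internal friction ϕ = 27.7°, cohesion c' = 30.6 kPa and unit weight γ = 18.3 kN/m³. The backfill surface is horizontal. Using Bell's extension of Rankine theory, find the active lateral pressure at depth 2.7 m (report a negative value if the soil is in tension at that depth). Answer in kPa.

K_a = (1 − sin φ)/(1 + sin φ) = 0.3653.
σ_a = K_a γ z − 2c√K_a = 0.3653×18.3×2.7 − 2×30.6×0.6044 = -18.94 kPa.

-18.9 kPa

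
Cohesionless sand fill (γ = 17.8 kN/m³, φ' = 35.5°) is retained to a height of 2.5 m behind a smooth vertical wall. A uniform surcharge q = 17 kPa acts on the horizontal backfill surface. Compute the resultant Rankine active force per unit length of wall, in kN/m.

26.0 kN/m

K_a = tan²(45° − φ/2) = 0.2653.
Soil triangle: ½ K_a γ H² = 0.5×0.2653×17.8×2.5² = 14.76 kN/m.
Surcharge rectangle: K_a q H = 0.2653×17×2.5 = 11.27 kN/m.
Total = 14.76 + 11.27 = 26.03 kN/m.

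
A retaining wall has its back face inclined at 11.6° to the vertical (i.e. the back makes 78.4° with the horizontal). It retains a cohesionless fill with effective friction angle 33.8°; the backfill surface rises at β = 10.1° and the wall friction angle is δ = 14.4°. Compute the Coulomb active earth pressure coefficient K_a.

K_a = sin²(α+φ) / [sin²α · sin(α−δ) · (1 + √{sin(φ+δ)sin(φ−β) / (sin(α−δ)sin(α+β))})²].
With α = 78.4°, φ = 33.8°, δ = 14.4°, β = 10.1°: K_a = 0.3994.

0.399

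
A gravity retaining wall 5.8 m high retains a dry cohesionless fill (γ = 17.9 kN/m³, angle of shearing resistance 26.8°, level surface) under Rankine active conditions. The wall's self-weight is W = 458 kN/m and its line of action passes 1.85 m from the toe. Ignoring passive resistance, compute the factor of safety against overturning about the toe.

3.85

K_a = tan²(45° − 26.8°/2) = 0.3785.
P_a = ½K_aγH² = 0.5×0.3785×17.9×5.8² = 114.0 kN/m, acting at H/3 = 1.933 m above the base.
Overturning moment M_o = P_a × H/3 = 114.0 × 1.933 = 220.3.
Resisting moment M_r = W × 1.85 = 458 × 1.85 = 847.3.
FS_overturning = M_r/M_o = 847.3/220.3 = 3.846.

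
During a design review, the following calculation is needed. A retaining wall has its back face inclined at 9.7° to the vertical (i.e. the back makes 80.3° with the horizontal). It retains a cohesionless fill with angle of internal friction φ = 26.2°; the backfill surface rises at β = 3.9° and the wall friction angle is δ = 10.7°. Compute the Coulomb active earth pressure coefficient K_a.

0.452

K_a = sin²(α+φ) / [sin²α · sin(α−δ) · (1 + √{sin(φ+δ)sin(φ−β) / (sin(α−δ)sin(α+β))})²].
With α = 80.3°, φ = 26.2°, δ = 10.7°, β = 3.9°: K_a = 0.4521.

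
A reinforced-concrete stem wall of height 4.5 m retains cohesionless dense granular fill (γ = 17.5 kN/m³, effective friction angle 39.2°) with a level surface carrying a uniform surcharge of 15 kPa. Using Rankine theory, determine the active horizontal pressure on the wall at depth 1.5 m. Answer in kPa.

9.30 kPa

K_a = (1 − sin φ)/(1 + sin φ) = 0.2255.
σ_v = γz + q = 17.5 × 1.5 + 15 = 41.25 kPa.
σ_h = K_a σ_v = 0.2255 × 41.25 = 9.301 kPa.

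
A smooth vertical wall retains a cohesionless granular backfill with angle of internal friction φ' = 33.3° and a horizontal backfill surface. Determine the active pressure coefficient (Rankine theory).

K_a = tan²(45° − φ/2) = tan²(28.35°) = 0.2911.

0.291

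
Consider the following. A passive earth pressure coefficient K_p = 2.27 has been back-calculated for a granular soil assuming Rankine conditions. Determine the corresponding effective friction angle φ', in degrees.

K_p = (1+sin φ)/(1−sin φ) ⇒ sin φ = (K_p − 1)/(K_p + 1) = 0.3884.
φ = arcsin(0.3884) = 22.85°.

22.9°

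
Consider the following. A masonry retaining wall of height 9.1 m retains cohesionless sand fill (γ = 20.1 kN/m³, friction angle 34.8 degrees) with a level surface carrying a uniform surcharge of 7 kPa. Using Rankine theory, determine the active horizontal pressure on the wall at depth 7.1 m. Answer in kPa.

40.9 kPa

K_a = (1 − sin φ)/(1 + sin φ) = 0.2733.
σ_v = γz + q = 20.1 × 7.1 + 7 = 149.7 kPa.
σ_h = K_a σ_v = 0.2733 × 149.7 = 40.92 kPa.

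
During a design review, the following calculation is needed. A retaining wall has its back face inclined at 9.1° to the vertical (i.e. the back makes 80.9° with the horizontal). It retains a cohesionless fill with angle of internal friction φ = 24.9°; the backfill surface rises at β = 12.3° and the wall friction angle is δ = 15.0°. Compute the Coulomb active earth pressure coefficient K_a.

K_a = sin²(α+φ) / [sin²α · sin(α−δ) · (1 + √{sin(φ+δ)sin(φ−β) / (sin(α−δ)sin(α+β))})²].
With α = 80.9°, φ = 24.9°, δ = 15.0°, β = 12.3°: K_a = 0.5370.

0.537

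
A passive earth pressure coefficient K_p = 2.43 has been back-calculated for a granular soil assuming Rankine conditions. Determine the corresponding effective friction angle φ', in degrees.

24.6°

K_p = (1+sin φ)/(1−sin φ) ⇒ sin φ = (K_p − 1)/(K_p + 1) = 0.4169.
φ = arcsin(0.4169) = 24.64°.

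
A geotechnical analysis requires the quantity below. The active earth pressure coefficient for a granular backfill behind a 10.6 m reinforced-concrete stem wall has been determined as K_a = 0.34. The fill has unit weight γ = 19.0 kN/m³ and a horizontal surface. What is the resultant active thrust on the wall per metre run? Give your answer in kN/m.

P = ½ K_a γ H² = 0.5 × 0.34 × 19.0 × 10.6² = 362.9 kN/m.

363 kN/m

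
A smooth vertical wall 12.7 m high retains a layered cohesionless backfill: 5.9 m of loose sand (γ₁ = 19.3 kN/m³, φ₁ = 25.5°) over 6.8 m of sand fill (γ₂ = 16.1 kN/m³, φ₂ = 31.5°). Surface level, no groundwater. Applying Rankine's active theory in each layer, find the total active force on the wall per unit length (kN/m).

493 kN/m

K_a1 = tan²(45°−25.5°/2) = 0.3981; K_a2 = tan²(45°−31.5°/2) = 0.3136.
Layer 1: σ at base = K_a1 γ₁ h₁ = 45.33 kPa; P₁ = ½×45.33×5.9 = 133.7.
Layer 2: σ_v at top = γ₁h₁ = 113.9; σ_h top = K_a2×113.9 = 35.71; σ_h base = K_a2×(113.9+16.1×6.8) = 70.05.
P₂ = ½(35.71+70.05)×6.8 = 359.6. Total P_a = 133.7+359.6 = 493.3 kN/m.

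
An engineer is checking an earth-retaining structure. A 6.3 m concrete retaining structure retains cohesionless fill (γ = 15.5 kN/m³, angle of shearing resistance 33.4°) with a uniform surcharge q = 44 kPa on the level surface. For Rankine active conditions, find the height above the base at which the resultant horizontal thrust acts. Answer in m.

K_a = 0.2899.
Triangular part P₁ = ½K_aγH² = 89.18 at H/3 = 2.100 m; rectangular part P₂ = K_a q H = 80.37 at H/2 = 3.150 m.
ȳ = (P₁·2.100 + P₂·3.150)/(P₁+P₂) = 2.598 m.

2.60 m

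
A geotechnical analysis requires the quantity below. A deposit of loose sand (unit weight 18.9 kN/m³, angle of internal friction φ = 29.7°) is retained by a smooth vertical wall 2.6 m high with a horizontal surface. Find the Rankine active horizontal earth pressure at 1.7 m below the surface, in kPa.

10.8 kPa

K_a = (1 − sin φ)/(1 + sin φ) = 0.3374.
σ_h = K_a γ z = 0.3374 × 18.9 × 1.7 = 10.84 kPa.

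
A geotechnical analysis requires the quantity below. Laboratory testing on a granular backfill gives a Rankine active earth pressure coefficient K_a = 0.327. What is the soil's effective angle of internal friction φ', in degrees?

K_a = tan²(45° − φ/2) ⇒ 45° − φ/2 = arctan(√0.327) = 29.76°.
φ = 2(45° − 29.76°) = 30.47°.

30.5°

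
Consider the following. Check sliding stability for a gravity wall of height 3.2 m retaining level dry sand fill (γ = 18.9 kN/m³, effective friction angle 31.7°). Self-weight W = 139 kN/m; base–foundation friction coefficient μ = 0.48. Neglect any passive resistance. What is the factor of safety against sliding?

K_a = tan²(45° − 31.7°/2) = 0.3111.
P_a = ½K_aγH² = 0.5×0.3111×18.9×3.2² = 30.10 kN/m, acting at H/3 = 1.067 m above the base.
FS_sliding = μW / P_a = 0.48×139 / 30.10 = 2.216.

2.22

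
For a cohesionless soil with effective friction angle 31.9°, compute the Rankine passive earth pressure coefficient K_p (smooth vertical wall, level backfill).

3.24

K_p = (1 + sin φ)/(1 − sin φ) = tan²(45° + 31.9°/2) = 3.241.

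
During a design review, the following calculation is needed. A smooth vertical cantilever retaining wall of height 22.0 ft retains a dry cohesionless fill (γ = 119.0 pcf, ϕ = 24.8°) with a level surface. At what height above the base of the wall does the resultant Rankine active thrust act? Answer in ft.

7.33 ft

K_a = 0.4090.
The pressure distribution is triangular, so the resultant acts at H/3 above the base = 22.0/3 = 7.333 ft.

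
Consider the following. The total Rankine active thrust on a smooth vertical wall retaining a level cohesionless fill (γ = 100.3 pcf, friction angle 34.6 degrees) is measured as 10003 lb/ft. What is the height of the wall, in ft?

K_a = 0.2756. P_a = ½ K_a γ H² ⇒ H = √(2P_a/(K_a γ)).
H = √(2×10003/(0.2756×100.3)) = 26.90 ft.

26.9 ft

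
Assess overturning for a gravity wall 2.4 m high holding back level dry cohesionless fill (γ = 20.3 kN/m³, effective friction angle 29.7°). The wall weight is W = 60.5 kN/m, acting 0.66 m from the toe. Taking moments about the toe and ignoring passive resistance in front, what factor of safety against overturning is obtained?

K_a = tan²(45° − 29.7°/2) = 0.3374.
P_a = ½K_aγH² = 0.5×0.3374×20.3×2.4² = 19.72 kN/m, acting at H/3 = 0.8000 m above the base.
Overturning moment M_o = P_a × H/3 = 19.72 × 0.8000 = 15.78.
Resisting moment M_r = W × 0.66 = 60.5 × 0.66 = 39.93.
FS_overturning = M_r/M_o = 39.93/15.78 = 2.530.

2.53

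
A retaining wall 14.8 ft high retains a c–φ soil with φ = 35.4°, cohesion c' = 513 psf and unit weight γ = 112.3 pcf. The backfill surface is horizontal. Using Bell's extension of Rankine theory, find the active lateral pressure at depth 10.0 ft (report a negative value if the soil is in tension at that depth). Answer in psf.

-230 psf

K_a = (1 − sin φ)/(1 + sin φ) = 0.2664.
σ_a = K_a γ z − 2c√K_a = 0.2664×112.3×10.0 − 2×513×0.5161 = -230.4 psf.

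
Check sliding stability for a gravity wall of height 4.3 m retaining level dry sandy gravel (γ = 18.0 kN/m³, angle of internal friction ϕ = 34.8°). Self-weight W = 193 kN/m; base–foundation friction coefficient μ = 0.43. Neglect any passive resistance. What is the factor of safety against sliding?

K_a = tan²(45° − 34.8°/2) = 0.2733.
P_a = ½K_aγH² = 0.5×0.2733×18.0×4.3² = 45.48 kN/m, acting at H/3 = 1.433 m above the base.
FS_sliding = μW / P_a = 0.43×193 / 45.48 = 1.825.

1.82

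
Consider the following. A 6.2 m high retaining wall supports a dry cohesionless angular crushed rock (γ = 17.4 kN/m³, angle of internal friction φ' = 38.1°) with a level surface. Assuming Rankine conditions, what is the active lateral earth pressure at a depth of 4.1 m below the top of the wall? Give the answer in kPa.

16.9 kPa

K_a = (1 − sin φ)/(1 + sin φ) = 0.2368.
σ_h = K_a γ z = 0.2368 × 17.4 × 4.1 = 16.90 kPa.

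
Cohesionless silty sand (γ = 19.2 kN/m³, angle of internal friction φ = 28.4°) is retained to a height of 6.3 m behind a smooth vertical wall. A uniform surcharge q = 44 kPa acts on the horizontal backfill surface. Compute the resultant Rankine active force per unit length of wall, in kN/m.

K_a = tan²(45° − φ/2) = 0.3554.
Soil triangle: ½ K_a γ H² = 0.5×0.3554×19.2×6.3² = 135.4 kN/m.
Surcharge rectangle: K_a q H = 0.3554×44×6.3 = 98.51 kN/m.
Total = 135.4 + 98.51 = 233.9 kN/m.

234 kN/m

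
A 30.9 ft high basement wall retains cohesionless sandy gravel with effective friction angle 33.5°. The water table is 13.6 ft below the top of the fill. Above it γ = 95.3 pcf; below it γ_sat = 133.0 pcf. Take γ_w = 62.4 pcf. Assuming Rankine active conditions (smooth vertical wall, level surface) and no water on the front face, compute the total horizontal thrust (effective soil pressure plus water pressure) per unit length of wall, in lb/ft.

21400 lb/ft

K_a = tan²(45° − φ/2) = 0.2887.
γ' = 133.0 − 62.4 = 70.60 pcf. Depth below WT = 17.3 ft.
σ'_h at WT = K_a γ d_w = 374.2 psf; at base = 374.2 + K_a γ' × 17.3 = 726.8 psf.
P₁ (0–13.6 ft) = ½×374.2×13.6 = 2545. P₂ (13.6–30.9 ft) = ½(374.2+726.8)×17.3 = 9524.
P_w = ½ γ_w h₂² = 0.5×62.4×17.3² = 9338. Total = 2545+9524+9338 = 21410 lb/ft.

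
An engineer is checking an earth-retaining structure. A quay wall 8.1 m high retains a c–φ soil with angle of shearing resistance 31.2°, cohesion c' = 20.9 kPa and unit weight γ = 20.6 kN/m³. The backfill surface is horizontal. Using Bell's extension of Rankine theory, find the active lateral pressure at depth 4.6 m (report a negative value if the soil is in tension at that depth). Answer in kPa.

6.53 kPa

K_a = (1 − sin φ)/(1 + sin φ) = 0.3175.
σ_a = K_a γ z − 2c√K_a = 0.3175×20.6×4.6 − 2×20.9×0.5635 = 6.533 kPa.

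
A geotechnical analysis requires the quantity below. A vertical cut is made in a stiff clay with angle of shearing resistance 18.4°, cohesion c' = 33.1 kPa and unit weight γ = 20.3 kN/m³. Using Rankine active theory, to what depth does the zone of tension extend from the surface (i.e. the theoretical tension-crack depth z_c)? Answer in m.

4.52 m

K_a = tan²(45° − 18.4°/2) = 0.5202; √K_a = 0.7212.
The active pressure is zero where K_a γ z = 2c√K_a, so z_c = 2c/(γ√K_a) = 2×33.1/(20.3×0.7212) = 4.522 m.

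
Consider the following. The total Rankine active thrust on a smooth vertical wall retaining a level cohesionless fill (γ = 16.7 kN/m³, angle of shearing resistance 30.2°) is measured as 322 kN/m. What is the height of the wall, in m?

10.8 m

K_a = 0.3307. P_a = ½ K_a γ H² ⇒ H = √(2P_a/(K_a γ)).
H = √(2×322/(0.3307×16.7)) = 10.80 m.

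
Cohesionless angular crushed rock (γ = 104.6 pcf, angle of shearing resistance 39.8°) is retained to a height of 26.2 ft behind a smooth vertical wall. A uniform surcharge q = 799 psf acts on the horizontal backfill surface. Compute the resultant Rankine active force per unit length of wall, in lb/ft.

12500 lb/ft

K_a = tan²(45° − φ/2) = 0.2194.
Soil triangle: ½ K_a γ H² = 0.5×0.2194×104.6×26.2² = 7878 lb/ft.
Surcharge rectangle: K_a q H = 0.2194×799×26.2 = 4594 lb/ft.
Total = 7878 + 4594 = 12470 lb/ft.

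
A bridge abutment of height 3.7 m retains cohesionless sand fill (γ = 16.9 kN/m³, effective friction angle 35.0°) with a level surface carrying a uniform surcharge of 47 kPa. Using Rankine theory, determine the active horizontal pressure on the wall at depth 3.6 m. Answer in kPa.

29.2 kPa

K_a = (1 − sin φ)/(1 + sin φ) = 0.2710.
σ_v = γz + q = 16.9 × 3.6 + 47 = 107.8 kPa.
σ_h = K_a σ_v = 0.2710 × 107.8 = 29.22 kPa.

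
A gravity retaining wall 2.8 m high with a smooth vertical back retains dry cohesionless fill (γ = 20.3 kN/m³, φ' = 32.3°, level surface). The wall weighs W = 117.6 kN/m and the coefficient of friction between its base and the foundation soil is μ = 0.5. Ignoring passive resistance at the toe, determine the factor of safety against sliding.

2.43

K_a = tan²(45° − 32.3°/2) = 0.3035.
P_a = ½K_aγH² = 0.5×0.3035×20.3×2.8² = 24.15 kN/m, acting at H/3 = 0.9333 m above the base.
FS_sliding = μW / P_a = 0.5×117.6 / 24.15 = 2.435.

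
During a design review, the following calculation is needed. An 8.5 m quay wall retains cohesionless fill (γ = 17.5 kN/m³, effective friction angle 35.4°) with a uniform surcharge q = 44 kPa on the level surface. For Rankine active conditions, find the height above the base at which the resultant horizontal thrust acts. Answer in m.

3.36 m

K_a = 0.2664.
Triangular part P₁ = ½K_aγH² = 168.4 at H/3 = 2.833 m; rectangular part P₂ = K_a q H = 99.63 at H/2 = 4.250 m.
ȳ = (P₁·2.833 + P₂·4.250)/(P₁+P₂) = 3.360 m.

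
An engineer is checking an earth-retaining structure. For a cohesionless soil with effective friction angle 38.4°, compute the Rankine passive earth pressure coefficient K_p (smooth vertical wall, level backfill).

4.28

K_p = (1 + sin φ)/(1 − sin φ) = tan²(45° + 38.4°/2) = 4.279.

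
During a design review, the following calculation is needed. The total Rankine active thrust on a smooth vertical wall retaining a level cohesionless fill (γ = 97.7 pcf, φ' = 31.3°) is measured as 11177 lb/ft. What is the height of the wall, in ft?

26.9 ft

K_a = 0.3162. P_a = ½ K_a γ H² ⇒ H = √(2P_a/(K_a γ)).
H = √(2×11177/(0.3162×97.7)) = 26.90 ft.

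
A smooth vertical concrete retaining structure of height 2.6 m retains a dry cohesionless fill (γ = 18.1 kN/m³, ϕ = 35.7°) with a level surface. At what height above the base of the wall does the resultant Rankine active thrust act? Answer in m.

K_a = 0.2630.
The pressure distribution is triangular, so the resultant acts at H/3 above the base = 2.6/3 = 0.8667 m.

0.867 m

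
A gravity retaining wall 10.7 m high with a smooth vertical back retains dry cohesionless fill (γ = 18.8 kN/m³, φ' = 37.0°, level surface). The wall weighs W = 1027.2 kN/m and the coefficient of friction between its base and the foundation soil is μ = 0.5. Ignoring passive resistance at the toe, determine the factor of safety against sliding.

K_a = tan²(45° − 37.0°/2) = 0.2486.
P_a = ½K_aγH² = 0.5×0.2486×18.8×10.7² = 267.5 kN/m, acting at H/3 = 3.567 m above the base.
FS_sliding = μW / P_a = 0.5×1027.2 / 267.5 = 1.920.

1.92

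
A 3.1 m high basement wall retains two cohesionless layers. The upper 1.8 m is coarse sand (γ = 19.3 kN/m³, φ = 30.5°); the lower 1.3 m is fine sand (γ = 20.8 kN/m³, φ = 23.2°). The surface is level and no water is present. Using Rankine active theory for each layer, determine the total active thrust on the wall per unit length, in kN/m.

37.5 kN/m

K_a1 = tan²(45°−30.5°/2) = 0.3267; K_a2 = tan²(45°−23.2°/2) = 0.4348.
Layer 1: σ at base = K_a1 γ₁ h₁ = 11.35 kPa; P₁ = ½×11.35×1.8 = 10.21.
Layer 2: σ_v at top = γ₁h₁ = 34.74; σ_h top = K_a2×34.74 = 15.10; σ_h base = K_a2×(34.74+20.8×1.3) = 26.86.
P₂ = ½(15.10+26.86)×1.3 = 27.28. Total P_a = 10.21+27.28 = 37.49 kN/m.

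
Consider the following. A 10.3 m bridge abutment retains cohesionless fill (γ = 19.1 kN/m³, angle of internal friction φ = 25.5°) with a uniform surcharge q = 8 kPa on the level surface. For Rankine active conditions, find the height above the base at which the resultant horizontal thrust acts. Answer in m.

K_a = 0.3981.
Triangular part P₁ = ½K_aγH² = 403.3 at H/3 = 3.433 m; rectangular part P₂ = K_a q H = 32.80 at H/2 = 5.150 m.
ȳ = (P₁·3.433 + P₂·5.150)/(P₁+P₂) = 3.562 m.

3.56 m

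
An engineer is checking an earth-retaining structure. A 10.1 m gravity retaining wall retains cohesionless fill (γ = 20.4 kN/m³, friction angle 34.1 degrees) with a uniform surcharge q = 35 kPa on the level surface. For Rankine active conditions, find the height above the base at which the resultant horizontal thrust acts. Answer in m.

K_a = 0.2815.
Triangular part P₁ = ½K_aγH² = 292.9 at H/3 = 3.367 m; rectangular part P₂ = K_a q H = 99.52 at H/2 = 5.050 m.
ȳ = (P₁·3.367 + P₂·5.050)/(P₁+P₂) = 3.794 m.

3.79 m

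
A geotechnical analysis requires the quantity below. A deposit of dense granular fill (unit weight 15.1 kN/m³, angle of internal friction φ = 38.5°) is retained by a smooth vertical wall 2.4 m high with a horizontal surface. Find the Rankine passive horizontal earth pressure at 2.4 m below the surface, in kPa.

156 kPa

K_p = (1 + sin φ)/(1 − sin φ) = 4.298.
σ_h = K_p γ z = 4.298 × 15.1 × 2.4 = 155.8 kPa.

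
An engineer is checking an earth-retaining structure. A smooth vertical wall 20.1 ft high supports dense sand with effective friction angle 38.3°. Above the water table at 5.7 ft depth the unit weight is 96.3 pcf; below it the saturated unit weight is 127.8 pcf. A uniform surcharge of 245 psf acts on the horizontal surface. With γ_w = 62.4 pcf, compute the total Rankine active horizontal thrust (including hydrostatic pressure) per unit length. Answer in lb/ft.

K_a = tan²(45° − φ/2) = 0.2347.
γ' = 127.8 − 62.4 = 65.40 pcf. h₂ = H − d_w = 14.4 ft.
σ'_h: at surface K_a·q = 57.51; at WT K_a(q+γd_w) = 186.4; at base K_a(q+γd_w+γ'h₂) = 407.4 psf.
P₁ = ½(57.51+186.4)×5.7 = 695.0; P₂ = ½(186.4+407.4)×14.4 = 4275; P_w = ½γ_w h₂² = 6470.
Total = 695.0+4275+6470 = 11440 lb/ft.

11400 lb/ft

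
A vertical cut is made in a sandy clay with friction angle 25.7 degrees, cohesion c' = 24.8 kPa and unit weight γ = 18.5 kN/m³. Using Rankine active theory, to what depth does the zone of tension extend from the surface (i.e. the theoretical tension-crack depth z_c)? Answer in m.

K_a = tan²(45° − 25.7°/2) = 0.3950; √K_a = 0.6285.
The active pressure is zero where K_a γ z = 2c√K_a, so z_c = 2c/(γ√K_a) = 2×24.8/(18.5×0.6285) = 4.266 m.

4.27 m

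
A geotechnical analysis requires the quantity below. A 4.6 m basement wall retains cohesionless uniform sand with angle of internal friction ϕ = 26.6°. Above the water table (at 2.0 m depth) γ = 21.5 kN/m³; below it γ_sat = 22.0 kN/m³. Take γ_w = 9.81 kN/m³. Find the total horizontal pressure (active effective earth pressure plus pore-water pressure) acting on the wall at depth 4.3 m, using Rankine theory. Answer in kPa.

K_a = (1 − sin φ)/(1 + sin φ) = 0.3814.
γ' = 22.0 − 9.81 = 12.19 kN/m³.
Effective vertical stress at 4.3 m: σ'_v = 21.5×2.0 + 12.19×2.30 = 71.04 kPa.
σ'_h = K_a σ'_v = 0.3814 × 71.04 = 27.10 kPa; u = γ_w × 2.30 = 22.56 kPa.
Total σ_h = 27.10 + 22.56 = 49.66 kPa.

49.7 kPa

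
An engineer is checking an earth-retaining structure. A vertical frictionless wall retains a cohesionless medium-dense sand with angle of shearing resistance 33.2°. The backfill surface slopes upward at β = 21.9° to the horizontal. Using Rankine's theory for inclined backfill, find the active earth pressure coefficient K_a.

K_a = cos β · (cos β − √(cos²β − cos²φ)) / (cos β + √(cos²β − cos²φ)).
cos β = 0.9278, cos φ = 0.8368, √(cos²β − cos²φ) = 0.4009.
K_a = 0.9278 × (0.9278 − 0.4009)/(0.9278 + 0.4009) = 0.3680.

0.368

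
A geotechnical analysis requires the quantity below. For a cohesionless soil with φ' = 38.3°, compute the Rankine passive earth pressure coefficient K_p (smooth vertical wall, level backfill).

4.26

K_p = (1 + sin φ)/(1 − sin φ) = tan²(45° + 38.3°/2) = 4.260.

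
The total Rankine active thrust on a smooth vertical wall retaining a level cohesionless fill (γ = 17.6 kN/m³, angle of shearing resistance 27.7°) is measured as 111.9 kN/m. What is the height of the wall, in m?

5.90 m

K_a = 0.3653. P_a = ½ K_a γ H² ⇒ H = √(2P_a/(K_a γ)).
H = √(2×111.9/(0.3653×17.6)) = 5.900 m.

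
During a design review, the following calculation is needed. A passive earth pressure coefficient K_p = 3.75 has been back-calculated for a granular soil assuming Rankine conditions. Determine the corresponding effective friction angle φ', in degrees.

K_p = (1+sin φ)/(1−sin φ) ⇒ sin φ = (K_p − 1)/(K_p + 1) = 0.5789.
φ = arcsin(0.5789) = 35.38°.

35.4°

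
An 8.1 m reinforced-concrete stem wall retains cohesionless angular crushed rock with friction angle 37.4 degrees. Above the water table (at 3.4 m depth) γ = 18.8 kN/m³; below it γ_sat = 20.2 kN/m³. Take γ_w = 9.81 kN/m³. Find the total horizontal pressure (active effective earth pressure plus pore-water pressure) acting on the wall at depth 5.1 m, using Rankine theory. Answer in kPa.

36.6 kPa

K_a = (1 − sin φ)/(1 + sin φ) = 0.2443.
γ' = 20.2 − 9.81 = 10.39 kN/m³.
Effective vertical stress at 5.1 m: σ'_v = 18.8×3.4 + 10.39×1.70 = 81.58 kPa.
σ'_h = K_a σ'_v = 0.2443 × 81.58 = 19.93 kPa; u = γ_w × 1.70 = 16.68 kPa.
Total σ_h = 19.93 + 16.68 = 36.60 kPa.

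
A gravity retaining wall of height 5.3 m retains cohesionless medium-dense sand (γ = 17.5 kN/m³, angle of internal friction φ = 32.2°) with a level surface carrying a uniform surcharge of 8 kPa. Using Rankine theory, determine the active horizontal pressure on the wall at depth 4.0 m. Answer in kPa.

23.8 kPa

K_a = (1 − sin φ)/(1 + sin φ) = 0.3047.
σ_v = γz + q = 17.5 × 4.0 + 8 = 78.00 kPa.
σ_h = K_a σ_v = 0.3047 × 78.00 = 23.77 kPa.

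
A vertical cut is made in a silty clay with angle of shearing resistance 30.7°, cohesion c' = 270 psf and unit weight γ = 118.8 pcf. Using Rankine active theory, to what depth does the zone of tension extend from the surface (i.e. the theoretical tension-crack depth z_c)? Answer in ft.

7.99 ft

K_a = tan²(45° − 30.7°/2) = 0.3240; √K_a = 0.5692.
The active pressure is zero where K_a γ z = 2c√K_a, so z_c = 2c/(γ√K_a) = 2×270/(118.8×0.5692) = 7.985 ft.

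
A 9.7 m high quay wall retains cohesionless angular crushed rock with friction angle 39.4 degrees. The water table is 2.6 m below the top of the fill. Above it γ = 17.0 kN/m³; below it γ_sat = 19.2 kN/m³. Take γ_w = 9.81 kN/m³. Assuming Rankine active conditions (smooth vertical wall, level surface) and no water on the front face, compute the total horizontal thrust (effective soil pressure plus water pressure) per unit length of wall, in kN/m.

383 kN/m

K_a = tan²(45° − φ/2) = 0.2234.
γ' = 19.2 − 9.81 = 9.390 kN/m³. Depth below WT = 7.1 m.
σ'_h at WT = K_a γ d_w = 9.876 kPa; at base = 9.876 + K_a γ' × 7.1 = 24.77 kPa.
P₁ (0–2.6 m) = ½×9.876×2.6 = 12.84. P₂ (2.6–9.7 m) = ½(9.876+24.77)×7.1 = 123.0.
P_w = ½ γ_w h₂² = 0.5×9.81×7.1² = 247.3. Total = 12.84+123.0+247.3 = 383.1 kN/m.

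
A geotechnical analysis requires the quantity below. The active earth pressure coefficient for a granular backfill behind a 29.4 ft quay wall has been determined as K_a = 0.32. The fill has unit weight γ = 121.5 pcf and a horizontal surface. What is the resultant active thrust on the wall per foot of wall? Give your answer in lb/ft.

16800 lb/ft

P = ½ K_a γ H² = 0.5 × 0.32 × 121.5 × 29.4² = 16800 lb/ft.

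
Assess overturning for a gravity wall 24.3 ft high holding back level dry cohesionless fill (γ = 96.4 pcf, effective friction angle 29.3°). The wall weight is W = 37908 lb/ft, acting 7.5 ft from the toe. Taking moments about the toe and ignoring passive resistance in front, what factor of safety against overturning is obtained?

3.60

K_a = tan²(45° − 29.3°/2) = 0.3428.
P_a = ½K_aγH² = 0.5×0.3428×96.4×24.3² = 9758 lb/ft, acting at H/3 = 8.100 ft above the base.
Overturning moment M_o = P_a × H/3 = 9758 × 8.100 = 79040.
Resisting moment M_r = W × 7.5 = 37908 × 7.5 = 284300.
FS_overturning = M_r/M_o = 284300/79040 = 3.597.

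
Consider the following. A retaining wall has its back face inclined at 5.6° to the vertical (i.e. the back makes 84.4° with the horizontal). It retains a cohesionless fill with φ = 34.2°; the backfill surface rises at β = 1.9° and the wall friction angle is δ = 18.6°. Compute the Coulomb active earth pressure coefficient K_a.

K_a = sin²(α+φ) / [sin²α · sin(α−δ) · (1 + √{sin(φ+δ)sin(φ−β) / (sin(α−δ)sin(α+β))})²].
With α = 84.4°, φ = 34.2°, δ = 18.6°, β = 1.9°: K_a = 0.3009.

0.301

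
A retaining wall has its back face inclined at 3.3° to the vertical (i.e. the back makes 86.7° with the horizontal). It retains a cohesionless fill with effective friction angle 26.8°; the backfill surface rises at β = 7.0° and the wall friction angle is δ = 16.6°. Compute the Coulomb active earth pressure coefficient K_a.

0.400

K_a = sin²(α+φ) / [sin²α · sin(α−δ) · (1 + √{sin(φ+δ)sin(φ−β) / (sin(α−δ)sin(α+β))})²].
With α = 86.7°, φ = 26.8°, δ = 16.6°, β = 7.0°: K_a = 0.3999.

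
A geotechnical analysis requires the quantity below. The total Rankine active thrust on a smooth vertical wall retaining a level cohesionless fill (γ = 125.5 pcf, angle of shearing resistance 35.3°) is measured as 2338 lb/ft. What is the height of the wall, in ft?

11.8 ft

K_a = 0.2675. P_a = ½ K_a γ H² ⇒ H = √(2P_a/(K_a γ)).
H = √(2×2338/(0.2675×125.5)) = 11.80 ft.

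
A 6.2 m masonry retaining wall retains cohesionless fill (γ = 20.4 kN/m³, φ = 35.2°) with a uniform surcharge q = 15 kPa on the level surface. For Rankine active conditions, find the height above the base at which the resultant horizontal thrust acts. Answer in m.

2.26 m

K_a = 0.2687.
Triangular part P₁ = ½K_aγH² = 105.3 at H/3 = 2.067 m; rectangular part P₂ = K_a q H = 24.99 at H/2 = 3.100 m.
ȳ = (P₁·2.067 + P₂·3.100)/(P₁+P₂) = 2.265 m.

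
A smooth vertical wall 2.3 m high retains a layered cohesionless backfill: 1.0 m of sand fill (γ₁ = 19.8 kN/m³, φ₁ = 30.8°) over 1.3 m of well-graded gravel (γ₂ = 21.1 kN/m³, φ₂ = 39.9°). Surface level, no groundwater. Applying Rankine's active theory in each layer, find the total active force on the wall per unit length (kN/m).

K_a1 = tan²(45°−30.8°/2) = 0.3227; K_a2 = tan²(45°−39.9°/2) = 0.2184.
Layer 1: σ at base = K_a1 γ₁ h₁ = 6.390 kPa; P₁ = ½×6.390×1.0 = 3.195.
Layer 2: σ_v at top = γ₁h₁ = 19.80; σ_h top = K_a2×19.80 = 4.325; σ_h base = K_a2×(19.80+21.1×1.3) = 10.32.
P₂ = ½(4.325+10.32)×1.3 = 9.517. Total P_a = 3.195+9.517 = 12.71 kN/m.

12.7 kN/m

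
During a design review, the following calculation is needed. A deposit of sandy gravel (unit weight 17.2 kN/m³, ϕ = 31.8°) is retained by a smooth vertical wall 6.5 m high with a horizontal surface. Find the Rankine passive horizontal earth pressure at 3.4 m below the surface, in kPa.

K_p = (1 + sin φ)/(1 − sin φ) = 3.228.
σ_h = K_p γ z = 3.228 × 17.2 × 3.4 = 188.8 kPa.

189 kPa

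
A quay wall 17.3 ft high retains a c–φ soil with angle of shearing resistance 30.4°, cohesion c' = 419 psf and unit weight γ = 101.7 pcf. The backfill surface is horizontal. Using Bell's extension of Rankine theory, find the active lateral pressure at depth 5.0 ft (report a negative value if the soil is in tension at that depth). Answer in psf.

-313 psf

K_a = (1 − sin φ)/(1 + sin φ) = 0.3280.
σ_a = K_a γ z − 2c√K_a = 0.3280×101.7×5.0 − 2×419×0.5727 = -313.1 psf.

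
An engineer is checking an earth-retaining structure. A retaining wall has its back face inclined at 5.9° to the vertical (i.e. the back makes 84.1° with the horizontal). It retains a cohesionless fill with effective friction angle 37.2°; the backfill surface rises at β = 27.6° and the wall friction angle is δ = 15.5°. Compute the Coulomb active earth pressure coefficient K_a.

K_a = sin²(α+φ) / [sin²α · sin(α−δ) · (1 + √{sin(φ+δ)sin(φ−β) / (sin(α−δ)sin(α+β))})²].
With α = 84.1°, φ = 37.2°, δ = 15.5°, β = 27.6°: K_a = 0.4093.

0.409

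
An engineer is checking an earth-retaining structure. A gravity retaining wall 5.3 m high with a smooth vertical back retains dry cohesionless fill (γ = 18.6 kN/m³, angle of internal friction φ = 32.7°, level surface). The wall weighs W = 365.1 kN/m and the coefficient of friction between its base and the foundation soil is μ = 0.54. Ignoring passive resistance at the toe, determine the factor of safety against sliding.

K_a = tan²(45° − 32.7°/2) = 0.2985.
P_a = ½K_aγH² = 0.5×0.2985×18.6×5.3² = 77.98 kN/m, acting at H/3 = 1.767 m above the base.
FS_sliding = μW / P_a = 0.54×365.1 / 77.98 = 2.528.

2.53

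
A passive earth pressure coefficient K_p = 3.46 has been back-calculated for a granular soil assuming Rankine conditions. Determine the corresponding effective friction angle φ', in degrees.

33.5°

K_p = (1+sin φ)/(1−sin φ) ⇒ sin φ = (K_p − 1)/(K_p + 1) = 0.5516.
φ = arcsin(0.5516) = 33.47°.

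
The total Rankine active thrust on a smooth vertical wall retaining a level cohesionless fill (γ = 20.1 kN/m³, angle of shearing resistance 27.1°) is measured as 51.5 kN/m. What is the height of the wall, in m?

3.70 m

K_a = 0.3741. P_a = ½ K_a γ H² ⇒ H = √(2P_a/(K_a γ)).
H = √(2×51.5/(0.3741×20.1)) = 3.701 m.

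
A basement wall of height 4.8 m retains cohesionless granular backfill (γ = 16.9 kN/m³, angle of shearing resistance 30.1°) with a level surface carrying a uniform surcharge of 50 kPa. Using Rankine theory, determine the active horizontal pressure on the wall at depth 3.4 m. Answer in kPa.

K_a = (1 − sin φ)/(1 + sin φ) = 0.3320.
σ_v = γz + q = 16.9 × 3.4 + 50 = 107.5 kPa.
σ_h = K_a σ_v = 0.3320 × 107.5 = 35.68 kPa.

35.7 kPa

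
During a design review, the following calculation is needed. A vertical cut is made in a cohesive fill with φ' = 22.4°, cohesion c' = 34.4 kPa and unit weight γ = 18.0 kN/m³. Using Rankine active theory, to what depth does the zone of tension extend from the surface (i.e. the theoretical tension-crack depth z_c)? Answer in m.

K_a = tan²(45° − 22.4°/2) = 0.4482; √K_a = 0.6694.
The active pressure is zero where K_a γ z = 2c√K_a, so z_c = 2c/(γ√K_a) = 2×34.4/(18.0×0.6694) = 5.710 m.

5.71 m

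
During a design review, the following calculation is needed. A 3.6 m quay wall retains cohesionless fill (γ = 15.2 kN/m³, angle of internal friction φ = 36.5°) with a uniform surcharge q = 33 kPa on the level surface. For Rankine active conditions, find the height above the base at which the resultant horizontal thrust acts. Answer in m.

K_a = 0.2541.
Triangular part P₁ = ½K_aγH² = 25.02 at H/3 = 1.200 m; rectangular part P₂ = K_a q H = 30.18 at H/2 = 1.800 m.
ȳ = (P₁·1.200 + P₂·1.800)/(P₁+P₂) = 1.528 m.

1.53 m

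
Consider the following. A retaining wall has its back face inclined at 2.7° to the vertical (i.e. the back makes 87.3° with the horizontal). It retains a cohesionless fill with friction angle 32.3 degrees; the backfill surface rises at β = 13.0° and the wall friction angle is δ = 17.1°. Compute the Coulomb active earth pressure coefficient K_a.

0.348

K_a = sin²(α+φ) / [sin²α · sin(α−δ) · (1 + √{sin(φ+δ)sin(φ−β) / (sin(α−δ)sin(α+β))})²].
With α = 87.3°, φ = 32.3°, δ = 17.1°, β = 13.0°: K_a = 0.3483.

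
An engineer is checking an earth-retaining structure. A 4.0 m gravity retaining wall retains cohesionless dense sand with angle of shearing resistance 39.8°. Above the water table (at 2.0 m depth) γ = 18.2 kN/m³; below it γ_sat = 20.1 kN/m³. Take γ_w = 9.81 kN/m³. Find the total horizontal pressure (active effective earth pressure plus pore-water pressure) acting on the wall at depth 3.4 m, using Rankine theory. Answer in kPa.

K_a = (1 − sin φ)/(1 + sin φ) = 0.2194.
γ' = 20.1 − 9.81 = 10.29 kN/m³.
Effective vertical stress at 3.4 m: σ'_v = 18.2×2.0 + 10.29×1.40 = 50.81 kPa.
σ'_h = K_a σ'_v = 0.2194 × 50.81 = 11.15 kPa; u = γ_w × 1.40 = 13.73 kPa.
Total σ_h = 11.15 + 13.73 = 24.88 kPa.

24.9 kPa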